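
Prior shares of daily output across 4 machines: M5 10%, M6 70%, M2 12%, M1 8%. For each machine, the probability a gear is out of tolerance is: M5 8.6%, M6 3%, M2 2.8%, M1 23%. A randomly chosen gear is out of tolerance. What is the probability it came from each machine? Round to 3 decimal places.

By Bayes' rule, posterior ∝ prior × likelihood:
  M5: 0.1 × 0.086 = 0.0086
  M6: 0.7 × 0.03 = 0.021
  M2: 0.12 × 0.028 = 0.00336
  M1: 0.08 × 0.23 = 0.0184
Total = 0.05136.
P(M5 | oversize) = 0.0086/0.05136 ≈ 0.167
P(M6 | oversize) = 0.021/0.05136 ≈ 0.409
P(M2 | oversize) = 0.00336/0.05136 ≈ 0.065
P(M1 | oversize) = 0.0184/0.05136 ≈ 0.358
(Check: 0.167+0.409+0.065+0.358 = 0.999.)

M5 0.167, M6 0.409, M2 0.065, M1 0.358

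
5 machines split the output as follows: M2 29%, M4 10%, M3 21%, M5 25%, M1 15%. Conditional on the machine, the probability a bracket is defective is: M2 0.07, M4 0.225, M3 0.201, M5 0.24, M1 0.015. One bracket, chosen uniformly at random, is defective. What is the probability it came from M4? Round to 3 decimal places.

0.153

Prior × likelihood for each hypothesis:
  M2: 0.29 × 0.07 = 0.0203
  M4: 0.1 × 0.225 = 0.0225
  M3: 0.21 × 0.201 = 0.04221
  M5: 0.25 × 0.24 = 0.06
  M1: 0.15 × 0.015 = 0.00225
Sum = 0.14726.
P(M4 | evidence) = 0.0225 / 0.14726 ≈ 0.153.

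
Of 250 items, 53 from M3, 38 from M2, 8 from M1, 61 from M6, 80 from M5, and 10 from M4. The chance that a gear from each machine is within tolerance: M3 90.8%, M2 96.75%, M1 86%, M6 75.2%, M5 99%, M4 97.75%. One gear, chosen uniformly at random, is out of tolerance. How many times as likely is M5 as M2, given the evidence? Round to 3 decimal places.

Taking complements, P(oversize | each) = M3 0.092, M2 0.0325, M1 0.14, M6 0.248, M5 0.01, M4 0.0225.
Prior × likelihood for each hypothesis:
  M3: 0.212 × 0.092 = 0.019504
  M2: 0.152 × 0.0325 = 0.00494
  M1: 0.032 × 0.14 = 0.00448
  M6: 0.244 × 0.248 = 0.060512
  M5: 0.32 × 0.01 = 0.0032
  M4: 0.04 × 0.0225 = 0.0009
Sum = 0.093536.
The ratio is 0.0032 / 0.00494 (the normalizer cancels) = 0.648.

0.648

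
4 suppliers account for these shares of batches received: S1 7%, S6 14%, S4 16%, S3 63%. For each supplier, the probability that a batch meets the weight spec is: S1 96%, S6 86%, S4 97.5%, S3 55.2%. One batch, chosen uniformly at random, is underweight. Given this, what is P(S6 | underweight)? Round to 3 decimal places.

Taking complements, P(underweight | each) = S1 0.04, S6 0.14, S4 0.025, S3 0.448.
Prior × likelihood for each hypothesis:
  S1: 0.07 × 0.04 = 0.0028
  S6: 0.14 × 0.14 = 0.0196
  S4: 0.16 × 0.025 = 0.004
  S3: 0.63 × 0.448 = 0.28224
Sum = 0.30864.
P(S6 | evidence) = 0.0196 / 0.30864 ≈ 0.064.

0.064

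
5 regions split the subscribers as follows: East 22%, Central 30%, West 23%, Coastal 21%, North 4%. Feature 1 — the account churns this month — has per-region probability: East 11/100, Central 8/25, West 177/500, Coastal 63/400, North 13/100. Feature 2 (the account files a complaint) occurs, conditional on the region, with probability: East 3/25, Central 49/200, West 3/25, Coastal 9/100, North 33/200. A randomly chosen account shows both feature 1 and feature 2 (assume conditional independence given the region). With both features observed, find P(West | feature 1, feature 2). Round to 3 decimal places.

0.244

Unnormalized posteriors (prior × likelihood):
  East: 0.22 × 0.11 × 0.12 = 0.002904
  Central: 0.3 × 0.32 × 0.245 = 0.02352
  West: 0.23 × 0.354 × 0.12 = 0.0097704
  Coastal: 0.21 × 0.1575 × 0.09 = 0.00297675
  North: 0.04 × 0.13 × 0.165 = 0.000858
Total = 0.04002915.
P(West | evidence) = 0.0097704 / 0.04002915 ≈ 0.244.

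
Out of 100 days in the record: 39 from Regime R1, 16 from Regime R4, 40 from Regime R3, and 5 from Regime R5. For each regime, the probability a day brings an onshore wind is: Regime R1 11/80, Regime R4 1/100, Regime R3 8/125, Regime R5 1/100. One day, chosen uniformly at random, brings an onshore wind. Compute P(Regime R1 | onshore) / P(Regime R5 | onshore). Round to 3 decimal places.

107.250

By Bayes' rule, posterior ∝ prior × likelihood:
  Regime R1: 0.39 × 0.1375 = 0.053625
  Regime R4: 0.16 × 0.01 = 0.0016
  Regime R3: 0.4 × 0.064 = 0.0256
  Regime R5: 0.05 × 0.01 = 0.0005
Normalizing constant = 0.081325.
The ratio is 0.053625 / 0.0005 (the normalizer cancels) = 107.250.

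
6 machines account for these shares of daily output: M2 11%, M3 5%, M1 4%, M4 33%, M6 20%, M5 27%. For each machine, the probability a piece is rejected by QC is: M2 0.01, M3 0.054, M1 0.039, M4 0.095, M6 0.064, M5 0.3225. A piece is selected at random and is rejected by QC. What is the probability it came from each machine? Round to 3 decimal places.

M2 0.008, M3 0.020, M1 0.011, M4 0.230, M6 0.094, M5 0.638

Compute prior × likelihood for every hypothesis:
  M2: 0.11 × 0.01 = 0.0011
  M3: 0.05 × 0.054 = 0.0027
  M1: 0.04 × 0.039 = 0.00156
  M4: 0.33 × 0.095 = 0.03135
  M6: 0.2 × 0.064 = 0.0128
  M5: 0.27 × 0.3225 = 0.087075
Total = 0.136585.
P(M2 | rejected) = 0.0011/0.136585 ≈ 0.008
P(M3 | rejected) = 0.0027/0.136585 ≈ 0.020
P(M1 | rejected) = 0.00156/0.136585 ≈ 0.011
P(M4 | rejected) = 0.03135/0.136585 ≈ 0.230
P(M6 | rejected) = 0.0128/0.136585 ≈ 0.094
P(M5 | rejected) = 0.087075/0.136585 ≈ 0.638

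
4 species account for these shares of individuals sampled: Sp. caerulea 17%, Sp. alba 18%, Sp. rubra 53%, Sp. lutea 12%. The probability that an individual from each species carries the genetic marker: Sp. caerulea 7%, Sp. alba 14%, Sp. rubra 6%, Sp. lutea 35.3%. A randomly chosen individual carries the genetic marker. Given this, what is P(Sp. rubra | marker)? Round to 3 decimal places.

0.286

Unnormalized posteriors (prior × likelihood):
  Sp. caerulea: 0.17 × 0.07 = 0.0119
  Sp. alba: 0.18 × 0.14 = 0.0252
  Sp. rubra: 0.53 × 0.06 = 0.0318
  Sp. lutea: 0.12 × 0.353 = 0.04236
Total = 0.11126.
P(Sp. rubra | evidence) = 0.0318 / 0.11126 ≈ 0.286.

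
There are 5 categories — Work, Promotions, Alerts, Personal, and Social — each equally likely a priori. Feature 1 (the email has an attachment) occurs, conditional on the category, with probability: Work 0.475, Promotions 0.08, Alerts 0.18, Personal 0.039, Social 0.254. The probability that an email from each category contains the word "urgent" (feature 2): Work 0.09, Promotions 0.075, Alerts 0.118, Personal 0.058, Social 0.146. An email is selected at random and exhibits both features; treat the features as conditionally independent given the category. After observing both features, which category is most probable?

Work

With a uniform prior (1/5 each), posterior ∝ likelihood:
  Work: 0.475 × 0.09 = 0.04275
  Promotions: 0.08 × 0.075 = 0.006
  Alerts: 0.18 × 0.118 = 0.02124
  Personal: 0.039 × 0.058 = 0.002262
  Social: 0.254 × 0.146 = 0.037084
Total = 0.109336.
Largest term belongs to Work, so Work is most probable.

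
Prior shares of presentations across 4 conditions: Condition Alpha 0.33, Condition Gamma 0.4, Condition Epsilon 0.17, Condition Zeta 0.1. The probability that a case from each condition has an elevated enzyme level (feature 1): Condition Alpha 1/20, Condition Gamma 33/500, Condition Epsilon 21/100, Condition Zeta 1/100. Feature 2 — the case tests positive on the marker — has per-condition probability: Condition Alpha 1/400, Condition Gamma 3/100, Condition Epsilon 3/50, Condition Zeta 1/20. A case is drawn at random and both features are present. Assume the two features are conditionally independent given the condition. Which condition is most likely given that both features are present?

Condition Epsilon

Prior × likelihood for each hypothesis:
  Condition Alpha: 0.33 × 0.05 × 0.0025 = 0.00004125
  Condition Gamma: 0.4 × 0.066 × 0.03 = 0.000792
  Condition Epsilon: 0.17 × 0.21 × 0.06 = 0.002142
  Condition Zeta: 0.1 × 0.01 × 0.05 = 0.00005
Total = 0.00302525.
Largest term belongs to Condition Epsilon, so Condition Epsilon is most probable.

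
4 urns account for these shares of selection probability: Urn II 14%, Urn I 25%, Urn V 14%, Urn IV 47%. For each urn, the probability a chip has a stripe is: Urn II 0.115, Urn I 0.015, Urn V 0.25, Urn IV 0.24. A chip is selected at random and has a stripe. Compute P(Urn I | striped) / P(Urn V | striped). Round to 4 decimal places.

Prior × likelihood for each hypothesis:
  Urn II: 0.14 × 0.115 = 0.0161
  Urn I: 0.25 × 0.015 = 0.00375
  Urn V: 0.14 × 0.25 = 0.035
  Urn IV: 0.47 × 0.24 = 0.1128
Total = 0.16765.
The ratio is 0.00375 / 0.035 (the normalizer cancels) = 0.1071.

0.1071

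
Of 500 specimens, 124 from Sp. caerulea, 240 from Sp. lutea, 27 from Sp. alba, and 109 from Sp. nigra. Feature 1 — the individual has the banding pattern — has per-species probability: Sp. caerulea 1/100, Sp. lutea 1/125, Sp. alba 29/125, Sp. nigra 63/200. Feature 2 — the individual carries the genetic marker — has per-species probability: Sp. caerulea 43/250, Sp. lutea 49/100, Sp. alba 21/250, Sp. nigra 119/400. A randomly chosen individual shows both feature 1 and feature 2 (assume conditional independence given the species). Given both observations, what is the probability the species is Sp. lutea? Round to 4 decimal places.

0.0791

By Bayes' rule, posterior ∝ prior × likelihood:
  Sp. caerulea: 0.248 × 0.01 × 0.172 = 0.00042656
  Sp. lutea: 0.48 × 0.008 × 0.49 = 0.0018816
  Sp. alba: 0.054 × 0.232 × 0.084 = 0.001052352
  Sp. nigra: 0.218 × 0.315 × 0.2975 = 0.020429325
Total = 0.023789837.
P(Sp. lutea | evidence) = 0.0018816 / 0.023789837 ≈ 0.0791.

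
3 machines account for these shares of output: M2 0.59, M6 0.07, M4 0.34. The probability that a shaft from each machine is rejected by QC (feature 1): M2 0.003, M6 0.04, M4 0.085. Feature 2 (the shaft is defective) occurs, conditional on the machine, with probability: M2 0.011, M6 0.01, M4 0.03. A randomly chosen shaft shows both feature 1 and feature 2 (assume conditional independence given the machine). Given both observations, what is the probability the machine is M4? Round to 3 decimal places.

0.948

Compute prior × likelihood for every hypothesis:
  M2: 0.59 × 0.003 × 0.011 = 0.00001947
  M6: 0.07 × 0.04 × 0.01 = 0.000028
  M4: 0.34 × 0.085 × 0.03 = 0.000867
Sum = 0.00091447.
P(M4 | evidence) = 0.000867 / 0.00091447 ≈ 0.948.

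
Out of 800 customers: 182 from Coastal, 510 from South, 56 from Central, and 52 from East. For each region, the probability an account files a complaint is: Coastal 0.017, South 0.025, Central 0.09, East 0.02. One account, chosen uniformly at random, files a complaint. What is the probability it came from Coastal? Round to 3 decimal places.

0.141

Prior × likelihood for each hypothesis:
  Coastal: 0.2275 × 0.017 = 0.0038675
  South: 0.6375 × 0.025 = 0.0159375
  Central: 0.07 × 0.09 = 0.0063
  East: 0.065 × 0.02 = 0.0013
Total = 0.027405.
P(Coastal | evidence) = 0.0038675 / 0.027405 ≈ 0.141.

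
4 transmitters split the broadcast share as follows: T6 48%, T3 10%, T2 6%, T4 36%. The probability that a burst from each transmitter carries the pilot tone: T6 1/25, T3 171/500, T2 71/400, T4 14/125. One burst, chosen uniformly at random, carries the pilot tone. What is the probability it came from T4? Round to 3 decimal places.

Unnormalized posteriors (prior × likelihood):
  T6: 0.48 × 0.04 = 0.0192
  T3: 0.1 × 0.342 = 0.0342
  T2: 0.06 × 0.1775 = 0.01065
  T4: 0.36 × 0.112 = 0.04032
Sum = 0.10437.
P(T4 | evidence) = 0.04032 / 0.10437 ≈ 0.386.

0.386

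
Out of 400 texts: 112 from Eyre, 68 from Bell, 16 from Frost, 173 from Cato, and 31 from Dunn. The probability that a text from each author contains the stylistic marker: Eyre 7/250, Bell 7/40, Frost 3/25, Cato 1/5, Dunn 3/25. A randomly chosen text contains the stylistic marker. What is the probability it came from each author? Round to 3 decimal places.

Unnormalized posteriors (prior × likelihood):
  Eyre: 0.28 × 0.028 = 0.00784
  Bell: 0.17 × 0.175 = 0.02975
  Frost: 0.04 × 0.12 = 0.0048
  Cato: 0.4325 × 0.2 = 0.0865
  Dunn: 0.0775 × 0.12 = 0.0093
Sum = 0.13819.
P(Eyre | marker) = 0.00784/0.13819 ≈ 0.057
P(Bell | marker) = 0.02975/0.13819 ≈ 0.215
P(Frost | marker) = 0.0048/0.13819 ≈ 0.035
P(Cato | marker) = 0.0865/0.13819 ≈ 0.626
P(Dunn | marker) = 0.0093/0.13819 ≈ 0.067

Eyre 0.057, Bell 0.215, Frost 0.035, Cato 0.626, Dunn 0.067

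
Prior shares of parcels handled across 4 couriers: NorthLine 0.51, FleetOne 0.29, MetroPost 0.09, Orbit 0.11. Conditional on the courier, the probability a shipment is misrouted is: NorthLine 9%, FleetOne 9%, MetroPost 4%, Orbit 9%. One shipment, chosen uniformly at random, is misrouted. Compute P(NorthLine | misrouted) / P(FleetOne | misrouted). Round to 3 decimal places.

1.759

Prior × likelihood for each hypothesis:
  NorthLine: 0.51 × 0.09 = 0.0459
  FleetOne: 0.29 × 0.09 = 0.0261
  MetroPost: 0.09 × 0.04 = 0.0036
  Orbit: 0.11 × 0.09 = 0.0099
Total = 0.0855.
The ratio is 0.0459 / 0.0261 (the normalizer cancels) = 1.759.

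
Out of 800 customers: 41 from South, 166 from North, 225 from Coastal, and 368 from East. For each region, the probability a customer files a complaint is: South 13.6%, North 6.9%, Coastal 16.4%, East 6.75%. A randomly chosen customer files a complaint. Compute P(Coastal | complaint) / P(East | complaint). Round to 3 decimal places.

1.486

By Bayes' rule, posterior ∝ prior × likelihood:
  South: 0.05125 × 0.136 = 0.00697
  North: 0.2075 × 0.069 = 0.0143175
  Coastal: 0.28125 × 0.164 = 0.046125
  East: 0.46 × 0.0675 = 0.03105
Sum = 0.0984625.
The ratio is 0.046125 / 0.03105 (the normalizer cancels) = 1.486.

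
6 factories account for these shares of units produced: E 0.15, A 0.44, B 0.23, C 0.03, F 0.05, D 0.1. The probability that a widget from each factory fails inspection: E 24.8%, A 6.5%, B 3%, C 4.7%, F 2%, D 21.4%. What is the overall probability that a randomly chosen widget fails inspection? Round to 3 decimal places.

By Bayes' rule, posterior ∝ prior × likelihood:
  E: 0.15 × 0.248 = 0.0372
  A: 0.44 × 0.065 = 0.0286
  B: 0.23 × 0.03 = 0.0069
  C: 0.03 × 0.047 = 0.00141
  F: 0.05 × 0.02 = 0.001
  D: 0.1 × 0.214 = 0.0214
P(nonconforming) = 0.0372 + 0.0286 + 0.0069 + 0.00141 + 0.001 + 0.0214 = 0.09651 → 0.097.

0.097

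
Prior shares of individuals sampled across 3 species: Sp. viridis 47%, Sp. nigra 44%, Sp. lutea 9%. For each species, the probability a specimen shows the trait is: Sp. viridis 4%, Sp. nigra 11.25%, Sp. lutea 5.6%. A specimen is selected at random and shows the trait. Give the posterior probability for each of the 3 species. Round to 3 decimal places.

Unnormalized posteriors (prior × likelihood):
  Sp. viridis: 0.47 × 0.04 = 0.0188
  Sp. nigra: 0.44 × 0.1125 = 0.0495
  Sp. lutea: 0.09 × 0.056 = 0.00504
Normalizing constant = 0.07334.
P(Sp. viridis | trait) = 0.0188/0.07334 ≈ 0.256
P(Sp. nigra | trait) = 0.0495/0.07334 ≈ 0.675
P(Sp. lutea | trait) = 0.00504/0.07334 ≈ 0.069

Sp. viridis 0.256, Sp. nigra 0.675, Sp. lutea 0.069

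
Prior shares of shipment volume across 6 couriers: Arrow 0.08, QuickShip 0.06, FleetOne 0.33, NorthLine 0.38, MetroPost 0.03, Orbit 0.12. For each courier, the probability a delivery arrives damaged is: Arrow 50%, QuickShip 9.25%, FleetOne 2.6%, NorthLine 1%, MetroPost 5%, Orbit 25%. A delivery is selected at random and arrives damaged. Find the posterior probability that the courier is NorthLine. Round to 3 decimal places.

0.042

Compute prior × likelihood for every hypothesis:
  Arrow: 0.08 × 0.5 = 0.04
  QuickShip: 0.06 × 0.0925 = 0.00555
  FleetOne: 0.33 × 0.026 = 0.00858
  NorthLine: 0.38 × 0.01 = 0.0038
  MetroPost: 0.03 × 0.05 = 0.0015
  Orbit: 0.12 × 0.25 = 0.03
Sum = 0.08943.
P(NorthLine | evidence) = 0.0038 / 0.08943 ≈ 0.042.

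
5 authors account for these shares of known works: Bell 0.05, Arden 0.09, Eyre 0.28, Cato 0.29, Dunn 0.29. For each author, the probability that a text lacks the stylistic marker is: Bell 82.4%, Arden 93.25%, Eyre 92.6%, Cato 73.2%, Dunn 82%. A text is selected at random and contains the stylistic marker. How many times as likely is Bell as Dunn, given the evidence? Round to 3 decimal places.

Taking complements, P(marker | each) = Bell 0.176, Arden 0.0675, Eyre 0.074, Cato 0.268, Dunn 0.18.
Compute prior × likelihood for every hypothesis:
  Bell: 0.05 × 0.176 = 0.0088
  Arden: 0.09 × 0.0675 = 0.006075
  Eyre: 0.28 × 0.074 = 0.02072
  Cato: 0.29 × 0.268 = 0.07772
  Dunn: 0.29 × 0.18 = 0.0522
Sum = 0.165515.
The ratio is 0.0088 / 0.0522 (the normalizer cancels) = 0.169.

0.169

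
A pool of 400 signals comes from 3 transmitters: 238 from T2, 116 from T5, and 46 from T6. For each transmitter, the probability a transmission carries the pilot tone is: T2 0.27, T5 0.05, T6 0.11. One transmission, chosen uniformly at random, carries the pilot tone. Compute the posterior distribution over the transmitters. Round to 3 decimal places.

By Bayes' rule, posterior ∝ prior × likelihood:
  T2: 0.595 × 0.27 = 0.16065
  T5: 0.29 × 0.05 = 0.0145
  T6: 0.115 × 0.11 = 0.01265
Sum = 0.1878.
P(T2 | pilot) = 0.16065/0.1878 ≈ 0.855
P(T5 | pilot) = 0.0145/0.1878 ≈ 0.077
P(T6 | pilot) = 0.01265/0.1878 ≈ 0.067
(Check: 0.855+0.077+0.067 = 0.999.)

T2 0.855, T5 0.077, T6 0.067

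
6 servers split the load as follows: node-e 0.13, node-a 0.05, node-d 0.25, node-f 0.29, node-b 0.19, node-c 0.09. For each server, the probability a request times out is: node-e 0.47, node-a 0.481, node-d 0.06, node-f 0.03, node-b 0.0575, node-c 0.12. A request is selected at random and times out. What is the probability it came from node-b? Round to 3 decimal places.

0.084

Unnormalized posteriors (prior × likelihood):
  node-e: 0.13 × 0.47 = 0.0611
  node-a: 0.05 × 0.481 = 0.02405
  node-d: 0.25 × 0.06 = 0.015
  node-f: 0.29 × 0.03 = 0.0087
  node-b: 0.19 × 0.0575 = 0.010925
  node-c: 0.09 × 0.12 = 0.0108
Sum = 0.130575.
P(node-b | evidence) = 0.010925 / 0.130575 ≈ 0.084.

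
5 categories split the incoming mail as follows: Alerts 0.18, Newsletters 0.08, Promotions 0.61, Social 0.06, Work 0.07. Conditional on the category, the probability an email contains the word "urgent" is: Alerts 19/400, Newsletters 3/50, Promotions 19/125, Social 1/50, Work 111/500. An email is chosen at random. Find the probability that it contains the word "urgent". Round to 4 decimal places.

0.1228

By Bayes' rule, posterior ∝ prior × likelihood:
  Alerts: 0.18 × 0.0475 = 0.00855
  Newsletters: 0.08 × 0.06 = 0.0048
  Promotions: 0.61 × 0.152 = 0.09272
  Social: 0.06 × 0.02 = 0.0012
  Work: 0.07 × 0.222 = 0.01554
P(urgent-flag) = 0.00855 + 0.0048 + 0.09272 + 0.0012 + 0.01554 = 0.12281 → 0.1228.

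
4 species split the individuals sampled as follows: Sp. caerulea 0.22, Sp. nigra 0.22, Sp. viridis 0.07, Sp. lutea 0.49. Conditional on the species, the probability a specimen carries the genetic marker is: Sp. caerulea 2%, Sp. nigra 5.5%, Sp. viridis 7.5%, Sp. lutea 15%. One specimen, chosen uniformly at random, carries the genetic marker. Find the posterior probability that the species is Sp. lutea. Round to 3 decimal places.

Unnormalized posteriors (prior × likelihood):
  Sp. caerulea: 0.22 × 0.02 = 0.0044
  Sp. nigra: 0.22 × 0.055 = 0.0121
  Sp. viridis: 0.07 × 0.075 = 0.00525
  Sp. lutea: 0.49 × 0.15 = 0.0735
Sum = 0.09525.
P(Sp. lutea | evidence) = 0.0735 / 0.09525 ≈ 0.772.

0.772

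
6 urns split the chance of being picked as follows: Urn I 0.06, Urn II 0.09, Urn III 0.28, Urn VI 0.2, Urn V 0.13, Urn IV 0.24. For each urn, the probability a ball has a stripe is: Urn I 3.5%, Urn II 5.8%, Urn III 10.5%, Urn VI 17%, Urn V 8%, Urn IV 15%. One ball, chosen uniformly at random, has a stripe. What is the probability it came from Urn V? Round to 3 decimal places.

0.089

Unnormalized posteriors (prior × likelihood):
  Urn I: 0.06 × 0.035 = 0.0021
  Urn II: 0.09 × 0.058 = 0.00522
  Urn III: 0.28 × 0.105 = 0.0294
  Urn VI: 0.2 × 0.17 = 0.034
  Urn V: 0.13 × 0.08 = 0.0104
  Urn IV: 0.24 × 0.15 = 0.036
Sum = 0.11712.
P(Urn V | evidence) = 0.0104 / 0.11712 ≈ 0.089.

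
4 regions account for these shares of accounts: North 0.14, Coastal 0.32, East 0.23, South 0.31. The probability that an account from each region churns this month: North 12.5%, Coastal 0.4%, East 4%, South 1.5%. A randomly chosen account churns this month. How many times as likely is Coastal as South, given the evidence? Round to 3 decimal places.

By Bayes' rule, posterior ∝ prior × likelihood:
  North: 0.14 × 0.125 = 0.0175
  Coastal: 0.32 × 0.004 = 0.00128
  East: 0.23 × 0.04 = 0.0092
  South: 0.31 × 0.015 = 0.00465
Total = 0.03263.
The ratio is 0.00128 / 0.00465 (the normalizer cancels) = 0.275.

0.275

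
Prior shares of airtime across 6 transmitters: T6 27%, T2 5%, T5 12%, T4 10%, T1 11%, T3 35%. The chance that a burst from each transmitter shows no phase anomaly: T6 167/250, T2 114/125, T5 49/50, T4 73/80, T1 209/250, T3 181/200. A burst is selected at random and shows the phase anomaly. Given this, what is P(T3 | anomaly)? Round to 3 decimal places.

0.212

Taking complements, P(anomaly | each) = T6 0.332, T2 0.088, T5 0.02, T4 0.0875, T1 0.164, T3 0.095.
Prior × likelihood for each hypothesis:
  T6: 0.27 × 0.332 = 0.08964
  T2: 0.05 × 0.088 = 0.0044
  T5: 0.12 × 0.02 = 0.0024
  T4: 0.1 × 0.0875 = 0.00875
  T1: 0.11 × 0.164 = 0.01804
  T3: 0.35 × 0.095 = 0.03325
Sum = 0.15648.
P(T3 | evidence) = 0.03325 / 0.15648 ≈ 0.212.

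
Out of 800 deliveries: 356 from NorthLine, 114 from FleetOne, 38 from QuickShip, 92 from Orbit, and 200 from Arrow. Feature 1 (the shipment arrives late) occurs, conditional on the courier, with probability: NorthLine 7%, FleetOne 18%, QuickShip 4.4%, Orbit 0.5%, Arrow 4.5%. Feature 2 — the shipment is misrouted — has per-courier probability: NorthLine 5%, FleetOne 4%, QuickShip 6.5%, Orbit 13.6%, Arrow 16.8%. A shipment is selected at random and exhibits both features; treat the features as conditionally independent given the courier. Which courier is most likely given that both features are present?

Unnormalized posteriors (prior × likelihood):
  NorthLine: 0.445 × 0.07 × 0.05 = 0.0015575
  FleetOne: 0.1425 × 0.18 × 0.04 = 0.001026
  QuickShip: 0.0475 × 0.044 × 0.065 = 0.00013585
  Orbit: 0.115 × 0.005 × 0.136 = 0.0000782
  Arrow: 0.25 × 0.045 × 0.168 = 0.00189
Sum = 0.00468755.
Largest term belongs to Arrow, so Arrow is most probable.

Arrow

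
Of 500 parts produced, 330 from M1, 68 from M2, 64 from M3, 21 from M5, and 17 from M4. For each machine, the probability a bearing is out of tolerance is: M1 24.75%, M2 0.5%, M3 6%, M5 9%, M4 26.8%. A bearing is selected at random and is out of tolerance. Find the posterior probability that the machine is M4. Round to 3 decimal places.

By Bayes' rule, posterior ∝ prior × likelihood:
  M1: 0.66 × 0.2475 = 0.16335
  M2: 0.136 × 0.005 = 0.00068
  M3: 0.128 × 0.06 = 0.00768
  M5: 0.042 × 0.09 = 0.00378
  M4: 0.034 × 0.268 = 0.009112
Sum = 0.184602.
P(M4 | evidence) = 0.009112 / 0.184602 ≈ 0.049.

0.049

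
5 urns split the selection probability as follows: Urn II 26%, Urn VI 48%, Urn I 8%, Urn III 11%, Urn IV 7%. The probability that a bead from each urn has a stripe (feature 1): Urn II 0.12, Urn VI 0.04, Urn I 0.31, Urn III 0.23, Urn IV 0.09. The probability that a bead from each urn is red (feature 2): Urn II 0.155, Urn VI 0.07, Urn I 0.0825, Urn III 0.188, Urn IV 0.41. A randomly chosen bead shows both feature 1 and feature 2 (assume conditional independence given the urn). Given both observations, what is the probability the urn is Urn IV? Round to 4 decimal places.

By Bayes' rule, posterior ∝ prior × likelihood:
  Urn II: 0.26 × 0.12 × 0.155 = 0.004836
  Urn VI: 0.48 × 0.04 × 0.07 = 0.001344
  Urn I: 0.08 × 0.31 × 0.0825 = 0.002046
  Urn III: 0.11 × 0.23 × 0.188 = 0.0047564
  Urn IV: 0.07 × 0.09 × 0.41 = 0.002583
Normalizing constant = 0.0155654.
P(Urn IV | evidence) = 0.002583 / 0.0155654 ≈ 0.1659.

0.1659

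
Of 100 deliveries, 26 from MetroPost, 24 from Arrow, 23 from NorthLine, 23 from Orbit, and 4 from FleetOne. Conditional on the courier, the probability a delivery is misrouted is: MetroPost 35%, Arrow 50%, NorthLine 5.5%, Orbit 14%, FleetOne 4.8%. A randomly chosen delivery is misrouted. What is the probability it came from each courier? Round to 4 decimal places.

By Bayes' rule, posterior ∝ prior × likelihood:
  MetroPost: 0.26 × 0.35 = 0.091
  Arrow: 0.24 × 0.5 = 0.12
  NorthLine: 0.23 × 0.055 = 0.01265
  Orbit: 0.23 × 0.14 = 0.0322
  FleetOne: 0.04 × 0.048 = 0.00192
Total = 0.25777.
P(MetroPost | misrouted) = 0.091/0.25777 ≈ 0.3530
P(Arrow | misrouted) = 0.12/0.25777 ≈ 0.4655
P(NorthLine | misrouted) = 0.01265/0.25777 ≈ 0.0491
P(Orbit | misrouted) = 0.0322/0.25777 ≈ 0.1249
P(FleetOne | misrouted) = 0.00192/0.25777 ≈ 0.0074

MetroPost 0.3530, Arrow 0.4655, NorthLine 0.0491, Orbit 0.1249, FleetOne 0.0074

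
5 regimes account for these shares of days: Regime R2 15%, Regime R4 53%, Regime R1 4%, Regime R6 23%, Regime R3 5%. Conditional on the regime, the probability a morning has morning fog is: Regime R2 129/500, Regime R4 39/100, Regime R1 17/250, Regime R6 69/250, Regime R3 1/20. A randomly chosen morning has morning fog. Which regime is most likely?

By Bayes' rule, posterior ∝ prior × likelihood:
  Regime R2: 0.15 × 0.258 = 0.0387
  Regime R4: 0.53 × 0.39 = 0.2067
  Regime R1: 0.04 × 0.068 = 0.00272
  Regime R6: 0.23 × 0.276 = 0.06348
  Regime R3: 0.05 × 0.05 = 0.0025
Total = 0.3141.
Largest term belongs to Regime R4, so Regime R4 is most probable.

Regime R4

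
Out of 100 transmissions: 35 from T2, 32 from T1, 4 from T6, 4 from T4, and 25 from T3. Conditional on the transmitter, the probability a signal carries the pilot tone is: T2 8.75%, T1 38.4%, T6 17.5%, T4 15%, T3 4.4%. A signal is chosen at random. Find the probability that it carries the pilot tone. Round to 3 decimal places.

0.178

By Bayes' rule, posterior ∝ prior × likelihood:
  T2: 0.35 × 0.0875 = 0.030625
  T1: 0.32 × 0.384 = 0.12288
  T6: 0.04 × 0.175 = 0.007
  T4: 0.04 × 0.15 = 0.006
  T3: 0.25 × 0.044 = 0.011
P(pilot) = 0.030625 + 0.12288 + 0.007 + 0.006 + 0.011 = 0.177505 → 0.178.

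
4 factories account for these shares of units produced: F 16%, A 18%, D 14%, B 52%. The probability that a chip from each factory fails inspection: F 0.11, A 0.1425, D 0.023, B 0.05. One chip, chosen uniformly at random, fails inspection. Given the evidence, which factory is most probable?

B

Unnormalized posteriors (prior × likelihood):
  F: 0.16 × 0.11 = 0.0176
  A: 0.18 × 0.1425 = 0.02565
  D: 0.14 × 0.023 = 0.00322
  B: 0.52 × 0.05 = 0.026
Total = 0.07247.
Largest term belongs to B, so B is most probable.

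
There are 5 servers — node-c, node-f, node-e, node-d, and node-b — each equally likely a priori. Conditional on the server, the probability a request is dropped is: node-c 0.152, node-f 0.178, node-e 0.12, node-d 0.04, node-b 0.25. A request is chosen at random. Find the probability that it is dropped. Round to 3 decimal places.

0.148

With a uniform prior (1/5 each), posterior ∝ likelihood:
  node-c: 0.152
  node-f: 0.178
  node-e: 0.12
  node-d: 0.04
  node-b: 0.25
P(dropped) = (1/5) × (0.152 + 0.178 + 0.12 + 0.04 + 0.25) = 0.74/5 ≈ 0.148.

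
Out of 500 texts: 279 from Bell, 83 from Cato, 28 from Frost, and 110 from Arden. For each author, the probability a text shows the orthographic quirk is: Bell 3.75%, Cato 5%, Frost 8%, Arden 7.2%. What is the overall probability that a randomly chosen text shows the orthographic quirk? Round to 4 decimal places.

Unnormalized posteriors (prior × likelihood):
  Bell: 0.558 × 0.0375 = 0.020925
  Cato: 0.166 × 0.05 = 0.0083
  Frost: 0.056 × 0.08 = 0.00448
  Arden: 0.22 × 0.072 = 0.01584
P(quirk) = 0.020925 + 0.0083 + 0.00448 + 0.01584 = 0.049545 → 0.0495.

0.0495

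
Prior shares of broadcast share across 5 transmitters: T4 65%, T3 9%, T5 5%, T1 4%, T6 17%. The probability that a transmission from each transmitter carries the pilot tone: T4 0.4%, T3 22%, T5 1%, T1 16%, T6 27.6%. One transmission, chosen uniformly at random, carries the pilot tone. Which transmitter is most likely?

Prior × likelihood for each hypothesis:
  T4: 0.65 × 0.004 = 0.0026
  T3: 0.09 × 0.22 = 0.0198
  T5: 0.05 × 0.01 = 0.0005
  T1: 0.04 × 0.16 = 0.0064
  T6: 0.17 × 0.276 = 0.04692
Total = 0.07622.
Largest term belongs to T6, so T6 is most probable.

T6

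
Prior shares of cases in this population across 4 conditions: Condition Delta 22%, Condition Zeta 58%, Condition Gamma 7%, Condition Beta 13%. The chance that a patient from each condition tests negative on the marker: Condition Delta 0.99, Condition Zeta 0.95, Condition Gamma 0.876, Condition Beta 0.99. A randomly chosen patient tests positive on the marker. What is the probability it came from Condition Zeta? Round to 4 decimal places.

Taking complements, P(marker-positive | each) = Condition Delta 0.01, Condition Zeta 0.05, Condition Gamma 0.124, Condition Beta 0.01.
Compute prior × likelihood for every hypothesis:
  Condition Delta: 0.22 × 0.01 = 0.0022
  Condition Zeta: 0.58 × 0.05 = 0.029
  Condition Gamma: 0.07 × 0.124 = 0.00868
  Condition Beta: 0.13 × 0.01 = 0.0013
Sum = 0.04118.
P(Condition Zeta | evidence) = 0.029 / 0.04118 ≈ 0.7042.

0.7042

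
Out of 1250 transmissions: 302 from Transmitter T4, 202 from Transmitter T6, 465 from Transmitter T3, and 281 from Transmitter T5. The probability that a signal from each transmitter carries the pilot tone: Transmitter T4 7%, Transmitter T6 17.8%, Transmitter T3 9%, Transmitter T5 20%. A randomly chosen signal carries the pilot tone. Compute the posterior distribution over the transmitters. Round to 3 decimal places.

Transmitter T4 0.136, Transmitter T6 0.232, Transmitter T3 0.270, Transmitter T5 0.362

Prior × likelihood for each hypothesis:
  Transmitter T4: 0.2416 × 0.07 = 0.016912
  Transmitter T6: 0.1616 × 0.178 = 0.0287648
  Transmitter T3: 0.372 × 0.09 = 0.03348
  Transmitter T5: 0.2248 × 0.2 = 0.04496
Normalizing constant = 0.1241168.
P(Transmitter T4 | pilot) = 0.016912/0.1241168 ≈ 0.136
P(Transmitter T6 | pilot) = 0.0287648/0.1241168 ≈ 0.232
P(Transmitter T3 | pilot) = 0.03348/0.1241168 ≈ 0.270
P(Transmitter T5 | pilot) = 0.04496/0.1241168 ≈ 0.362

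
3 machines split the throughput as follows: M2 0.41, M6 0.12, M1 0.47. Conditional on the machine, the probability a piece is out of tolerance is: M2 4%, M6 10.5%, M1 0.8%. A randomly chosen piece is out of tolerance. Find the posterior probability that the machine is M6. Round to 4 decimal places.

By Bayes' rule, posterior ∝ prior × likelihood:
  M2: 0.41 × 0.04 = 0.0164
  M6: 0.12 × 0.105 = 0.0126
  M1: 0.47 × 0.008 = 0.00376
Normalizing constant = 0.03276.
P(M6 | evidence) = 0.0126 / 0.03276 ≈ 0.3846.

0.3846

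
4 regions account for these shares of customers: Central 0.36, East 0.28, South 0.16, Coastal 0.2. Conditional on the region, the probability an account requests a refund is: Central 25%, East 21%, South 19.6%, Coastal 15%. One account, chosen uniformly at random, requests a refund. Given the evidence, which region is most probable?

Central

By Bayes' rule, posterior ∝ prior × likelihood:
  Central: 0.36 × 0.25 = 0.09
  East: 0.28 × 0.21 = 0.0588
  South: 0.16 × 0.196 = 0.03136
  Coastal: 0.2 × 0.15 = 0.03
Total = 0.21016.
Largest term belongs to Central, so Central is most probable.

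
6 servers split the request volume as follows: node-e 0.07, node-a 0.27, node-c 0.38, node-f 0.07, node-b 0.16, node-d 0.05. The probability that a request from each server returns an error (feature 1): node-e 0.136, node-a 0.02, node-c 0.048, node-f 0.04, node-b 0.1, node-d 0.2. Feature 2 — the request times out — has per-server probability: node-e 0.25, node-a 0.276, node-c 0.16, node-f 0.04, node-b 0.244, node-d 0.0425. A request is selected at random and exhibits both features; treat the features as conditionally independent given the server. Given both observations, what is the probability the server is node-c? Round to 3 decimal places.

By Bayes' rule, posterior ∝ prior × likelihood:
  node-e: 0.07 × 0.136 × 0.25 = 0.00238
  node-a: 0.27 × 0.02 × 0.276 = 0.0014904
  node-c: 0.38 × 0.048 × 0.16 = 0.0029184
  node-f: 0.07 × 0.04 × 0.04 = 0.000112
  node-b: 0.16 × 0.1 × 0.244 = 0.003904
  node-d: 0.05 × 0.2 × 0.0425 = 0.000425
Sum = 0.0112298.
P(node-c | evidence) = 0.0029184 / 0.0112298 ≈ 0.260.

0.260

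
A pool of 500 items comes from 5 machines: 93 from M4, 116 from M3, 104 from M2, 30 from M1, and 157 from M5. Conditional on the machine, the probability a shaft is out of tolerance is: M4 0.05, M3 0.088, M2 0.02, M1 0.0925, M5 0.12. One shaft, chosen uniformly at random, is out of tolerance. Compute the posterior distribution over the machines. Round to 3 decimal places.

Prior × likelihood for each hypothesis:
  M4: 0.186 × 0.05 = 0.0093
  M3: 0.232 × 0.088 = 0.020416
  M2: 0.208 × 0.02 = 0.00416
  M1: 0.06 × 0.0925 = 0.00555
  M5: 0.314 × 0.12 = 0.03768
Total = 0.077106.
P(M4 | oversize) = 0.0093/0.077106 ≈ 0.121
P(M3 | oversize) = 0.020416/0.077106 ≈ 0.265
P(M2 | oversize) = 0.00416/0.077106 ≈ 0.054
P(M1 | oversize) = 0.00555/0.077106 ≈ 0.072
P(M5 | oversize) = 0.03768/0.077106 ≈ 0.489

M4 0.121, M3 0.265, M2 0.054, M1 0.072, M5 0.489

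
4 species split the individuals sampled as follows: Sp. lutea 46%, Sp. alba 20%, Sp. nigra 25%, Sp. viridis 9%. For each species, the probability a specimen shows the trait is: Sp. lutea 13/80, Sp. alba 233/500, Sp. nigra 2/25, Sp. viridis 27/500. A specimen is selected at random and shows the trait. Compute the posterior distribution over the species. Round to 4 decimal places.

By Bayes' rule, posterior ∝ prior × likelihood:
  Sp. lutea: 0.46 × 0.1625 = 0.07475
  Sp. alba: 0.2 × 0.466 = 0.0932
  Sp. nigra: 0.25 × 0.08 = 0.02
  Sp. viridis: 0.09 × 0.054 = 0.00486
Normalizing constant = 0.19281.
P(Sp. lutea | trait) = 0.07475/0.19281 ≈ 0.3877
P(Sp. alba | trait) = 0.0932/0.19281 ≈ 0.4834
P(Sp. nigra | trait) = 0.02/0.19281 ≈ 0.1037
P(Sp. viridis | trait) = 0.00486/0.19281 ≈ 0.0252
(Check: 0.3877+0.4834+0.1037+0.0252 = 1.0000.)

Sp. lutea 0.3877, Sp. alba 0.4834, Sp. nigra 0.1037, Sp. viridis 0.0252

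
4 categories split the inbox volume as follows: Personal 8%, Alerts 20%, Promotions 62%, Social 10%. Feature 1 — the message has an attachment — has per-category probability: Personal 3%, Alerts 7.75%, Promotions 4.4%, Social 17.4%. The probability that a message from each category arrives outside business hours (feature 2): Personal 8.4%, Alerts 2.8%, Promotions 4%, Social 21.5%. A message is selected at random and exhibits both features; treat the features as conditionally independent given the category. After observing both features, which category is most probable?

By Bayes' rule, posterior ∝ prior × likelihood:
  Personal: 0.08 × 0.03 × 0.084 = 0.0002016
  Alerts: 0.2 × 0.0775 × 0.028 = 0.000434
  Promotions: 0.62 × 0.044 × 0.04 = 0.0010912
  Social: 0.1 × 0.174 × 0.215 = 0.003741
Sum = 0.0054678.
Largest term belongs to Social, so Social is most probable.

Social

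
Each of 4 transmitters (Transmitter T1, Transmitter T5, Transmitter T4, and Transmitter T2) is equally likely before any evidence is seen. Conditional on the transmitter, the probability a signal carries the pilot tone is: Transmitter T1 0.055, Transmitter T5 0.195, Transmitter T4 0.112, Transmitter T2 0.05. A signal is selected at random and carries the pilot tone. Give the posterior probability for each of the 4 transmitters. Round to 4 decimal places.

With a uniform prior (1/4 each), posterior ∝ likelihood:
  Transmitter T1: 0.055
  Transmitter T5: 0.195
  Transmitter T4: 0.112
  Transmitter T2: 0.05
Normalizing constant = 0.412.
P(Transmitter T1 | pilot) = 0.055/0.412 ≈ 0.1335
P(Transmitter T5 | pilot) = 0.195/0.412 ≈ 0.4733
P(Transmitter T4 | pilot) = 0.112/0.412 ≈ 0.2718
P(Transmitter T2 | pilot) = 0.05/0.412 ≈ 0.1214
(Check: 0.1335+0.4733+0.2718+0.1214 = 1.0000.)

Transmitter T1 0.1335, Transmitter T5 0.4733, Transmitter T4 0.2718, Transmitter T2 0.1214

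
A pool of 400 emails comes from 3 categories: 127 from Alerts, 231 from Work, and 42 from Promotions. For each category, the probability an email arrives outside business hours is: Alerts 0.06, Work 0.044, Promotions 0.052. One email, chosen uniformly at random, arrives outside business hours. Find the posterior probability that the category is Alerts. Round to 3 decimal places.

Prior × likelihood for each hypothesis:
  Alerts: 0.3175 × 0.06 = 0.01905
  Work: 0.5775 × 0.044 = 0.02541
  Promotions: 0.105 × 0.052 = 0.00546
Total = 0.04992.
P(Alerts | evidence) = 0.01905 / 0.04992 ≈ 0.382.

0.382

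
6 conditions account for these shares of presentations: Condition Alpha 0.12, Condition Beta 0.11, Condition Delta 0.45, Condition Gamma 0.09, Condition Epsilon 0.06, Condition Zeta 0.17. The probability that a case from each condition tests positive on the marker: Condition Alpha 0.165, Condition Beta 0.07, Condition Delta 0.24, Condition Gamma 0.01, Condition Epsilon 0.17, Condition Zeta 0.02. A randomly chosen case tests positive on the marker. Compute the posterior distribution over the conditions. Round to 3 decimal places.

By Bayes' rule, posterior ∝ prior × likelihood:
  Condition Alpha: 0.12 × 0.165 = 0.0198
  Condition Beta: 0.11 × 0.07 = 0.0077
  Condition Delta: 0.45 × 0.24 = 0.108
  Condition Gamma: 0.09 × 0.01 = 0.0009
  Condition Epsilon: 0.06 × 0.17 = 0.0102
  Condition Zeta: 0.17 × 0.02 = 0.0034
Sum = 0.15.
P(Condition Alpha | marker-positive) = 0.0198/0.15 ≈ 0.132
P(Condition Beta | marker-positive) = 0.0077/0.15 ≈ 0.051
P(Condition Delta | marker-positive) = 0.108/0.15 ≈ 0.720
P(Condition Gamma | marker-positive) = 0.0009/0.15 ≈ 0.006
P(Condition Epsilon | marker-positive) = 0.0102/0.15 ≈ 0.068
P(Condition Zeta | marker-positive) = 0.0034/0.15 ≈ 0.023

Condition Alpha 0.132, Condition Beta 0.051, Condition Delta 0.720, Condition Gamma 0.006, Condition Epsilon 0.068, Condition Zeta 0.023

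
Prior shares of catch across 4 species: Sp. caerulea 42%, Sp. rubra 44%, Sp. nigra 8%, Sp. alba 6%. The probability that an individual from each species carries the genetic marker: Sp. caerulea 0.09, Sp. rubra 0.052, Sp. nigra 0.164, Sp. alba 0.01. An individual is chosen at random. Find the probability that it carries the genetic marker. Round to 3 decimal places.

Unnormalized posteriors (prior × likelihood):
  Sp. caerulea: 0.42 × 0.09 = 0.0378
  Sp. rubra: 0.44 × 0.052 = 0.02288
  Sp. nigra: 0.08 × 0.164 = 0.01312
  Sp. alba: 0.06 × 0.01 = 0.0006
P(marker) = 0.0378 + 0.02288 + 0.01312 + 0.0006 = 0.0744 → 0.074.

0.074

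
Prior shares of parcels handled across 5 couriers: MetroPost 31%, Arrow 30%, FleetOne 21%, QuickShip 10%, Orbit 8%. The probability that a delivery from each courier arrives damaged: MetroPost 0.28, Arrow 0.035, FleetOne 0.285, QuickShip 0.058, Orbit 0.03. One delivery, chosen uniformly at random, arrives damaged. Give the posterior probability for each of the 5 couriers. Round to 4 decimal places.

By Bayes' rule, posterior ∝ prior × likelihood:
  MetroPost: 0.31 × 0.28 = 0.0868
  Arrow: 0.3 × 0.035 = 0.0105
  FleetOne: 0.21 × 0.285 = 0.05985
  QuickShip: 0.1 × 0.058 = 0.0058
  Orbit: 0.08 × 0.03 = 0.0024
Sum = 0.16535.
P(MetroPost | damaged) = 0.0868/0.16535 ≈ 0.5249
P(Arrow | damaged) = 0.0105/0.16535 ≈ 0.0635
P(FleetOne | damaged) = 0.05985/0.16535 ≈ 0.3620
P(QuickShip | damaged) = 0.0058/0.16535 ≈ 0.0351
P(Orbit | damaged) = 0.0024/0.16535 ≈ 0.0145
(Check: 0.5249+0.0635+0.3620+0.0351+0.0145 = 1.0000.)

MetroPost 0.5249, Arrow 0.0635, FleetOne 0.3620, QuickShip 0.0351, Orbit 0.0145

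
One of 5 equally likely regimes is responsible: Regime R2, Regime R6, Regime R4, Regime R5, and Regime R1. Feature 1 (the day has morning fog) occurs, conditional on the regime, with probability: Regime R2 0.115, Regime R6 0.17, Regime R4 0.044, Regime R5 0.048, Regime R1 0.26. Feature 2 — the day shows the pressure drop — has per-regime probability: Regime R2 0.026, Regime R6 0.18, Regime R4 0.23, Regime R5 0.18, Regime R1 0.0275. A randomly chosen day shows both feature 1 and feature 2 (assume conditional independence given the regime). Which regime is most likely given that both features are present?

Since the prior is uniform, the posterior is proportional to the likelihood:
  Regime R2: 0.115 × 0.026 = 0.00299
  Regime R6: 0.17 × 0.18 = 0.0306
  Regime R4: 0.044 × 0.23 = 0.01012
  Regime R5: 0.048 × 0.18 = 0.00864
  Regime R1: 0.26 × 0.0275 = 0.00715
Normalizing constant = 0.0595.
Largest term belongs to Regime R6, so Regime R6 is most probable.

Regime R6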